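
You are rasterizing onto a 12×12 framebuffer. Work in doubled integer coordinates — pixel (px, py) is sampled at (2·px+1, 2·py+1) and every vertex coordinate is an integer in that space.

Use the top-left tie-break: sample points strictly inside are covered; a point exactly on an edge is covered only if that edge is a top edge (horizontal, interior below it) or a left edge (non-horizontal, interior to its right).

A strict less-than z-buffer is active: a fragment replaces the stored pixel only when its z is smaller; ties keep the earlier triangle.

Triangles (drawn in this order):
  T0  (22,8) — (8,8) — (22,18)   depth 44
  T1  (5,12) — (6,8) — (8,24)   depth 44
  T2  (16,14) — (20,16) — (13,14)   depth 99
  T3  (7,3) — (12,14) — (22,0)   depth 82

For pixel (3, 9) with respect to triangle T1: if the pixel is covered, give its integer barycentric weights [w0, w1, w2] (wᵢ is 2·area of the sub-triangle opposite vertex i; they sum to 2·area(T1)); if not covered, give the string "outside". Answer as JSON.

T0:
  2·area = 140  (B↔C swapped to make it positive)
  edge (22, 8)→(22, 18): d=(0,10) right/bottom  bias=-1
  edge (22, 18)→(8, 8): d=(-14,-10) top-left  bias=+0
  edge (8, 8)→(22, 8): d=(14,0) top-left  bias=+0
    (0,1)@(1, 3): e=[210,0,-70] → ·  [on edge]
    (5,4)@(11, 9): e=[110,16,14] → █
    (6,4)@(13, 9): e=[90,36,14] → █
    (7,4)@(15, 9): e=[70,56,14] → █
    (8,4)@(17, 9): e=[50,76,14] → █
    (9,4)@(19, 9): e=[30,96,14] → █
    (10,4)@(21, 9): e=[10,116,14] → █
    (11,4)@(23, 9): e=[-10,136,14] → ·
    (5,5)@(11, 11): e=[110,-12,42] → ·
    (6,5)@(13, 11): e=[90,8,42] → █
    (11,5)@(23, 11): e=[-10,108,42] → ·
    (6,6)@(13, 13): e=[90,-20,70] → ·
    (7,6)@(15, 13): e=[70,0,70] → █  [on edge]
  covered (18 px):
    · · · · · · · · · · · ·
    · · · · · · · · · · · ·
    · · · · · · · · · · · ·
    · · · · · · · · · · · ·
    · · · · · █ █ █ █ █ █ ·
    · · · · · · █ █ █ █ █ ·
    · · · · · · · █ █ █ █ ·
    · · · · · · · · · █ █ ·
    · · · · · · · · · · █ ·
    · · · · · · · · · · · ·
    · · · · · · · · · · · ·
    · · · · · · · · · · · ·
T1:
  2·area = 24
  edge (5, 12)→(6, 8): d=(1,-4) top-left  bias=+0
  edge (6, 8)→(8, 24): d=(2,16) right/bottom  bias=-1
  edge (8, 24)→(5, 12): d=(-3,-12) top-left  bias=+0
    (3,8)@(7, 17): e=[13,2,9] → █
    (4,8)@(9, 17): e=[21,-30,33] → ·
    (3,9)@(7, 19): e=[15,6,3] → █
    (4,9)@(9, 19): e=[23,-26,27] → ·
    (3,10)@(7, 21): e=[17,10,-3] → ·
  covered (2 px):
    · · · · · · · · · · · ·
    · · · · · · · · · · · ·
    · · · · · · · · · · · ·
    · · · · · · · · · · · ·
    · · · · · · · · · · · ·
    · · · · · · · · · · · ·
    · · · · · · · · · · · ·
    · · · · · · · · · · · ·
    · · · █ · · · · · · · ·
    · · · █ · · · · · · · ·
    · · · · · · · · · · · ·
    · · · · · · · · · · · ·
T2:
  2·area = 6
  edge (16, 14)→(20, 16): d=(4,2) right/bottom  bias=-1
  edge (20, 16)→(13, 14): d=(-7,-2) top-left  bias=+0
  edge (13, 14)→(16, 14): d=(3,0) top-left  bias=+0
    (8,7)@(17, 15): e=[2,1,3] → █
    (9,7)@(19, 15): e=[-2,5,3] → ·
    (8,8)@(17, 17): e=[10,-13,9] → ·
  covered (1 px):
    · · · · · · · · · · · ·
    · · · · · · · · · · · ·
    · · · · · · · · · · · ·
    · · · · · · · · · · · ·
    · · · · · · · · · · · ·
    · · · · · · · · · · · ·
    · · · · · · · · · · · ·
    · · · · · · · · █ · · ·
    · · · · · · · · · · · ·
    · · · · · · · · · · · ·
    · · · · · · · · · · · ·
    · · · · · · · · · · · ·
T3:
  2·area = 180  (B↔C swapped to make it positive)
  edge (7, 3)→(22, 0): d=(15,-3) top-left  bias=+0
  edge (22, 0)→(12, 14): d=(-10,14) right/bottom  bias=-1
  edge (12, 14)→(7, 3): d=(-5,-11) top-left  bias=+0
    (8,0)@(17, 1): e=[0,60,120] → █  [on edge]
    (9,0)@(19, 1): e=[6,32,142] → █
    (10,0)@(21, 1): e=[12,4,164] → █
    (11,0)@(23, 1): e=[18,-24,186] → ·
    (3,1)@(7, 3): e=[0,180,0] → █  [on edge]
    (4,1)@(9, 3): e=[6,152,22] → █
    (5,1)@(11, 3): e=[12,124,44] → █
    (6,1)@(13, 3): e=[18,96,66] → █
    (7,1)@(15, 3): e=[24,68,88] → █
    (10,1)@(21, 3): e=[42,-16,154] → ·
    (3,2)@(7, 5): e=[30,160,-10] → ·
    (4,2)@(9, 5): e=[36,132,12] → █
    (8,3)@(17, 7): e=[90,0,90] → ·  [on edge]
    (3,10)@(7, 21): e=[270,0,-90] → ·  [on edge]
  covered (24 px):
    · · · · · · · · █ █ █ ·
    · · · █ █ █ █ █ █ █ · ·
    · · · · █ █ █ █ █ · · ·
    · · · · █ █ █ █ · · · ·
    · · · · · █ █ █ · · · ·
    · · · · · █ █ · · · · ·
    · · · · · · · · · · · ·
    · · · · · · · · · · · ·
    · · · · · · · · · · · ·
    · · · · · · · · · · · ·
    · · · · · · · · · · · ·
    · · · · · · · · · · · ·

Answer: [6,3,15]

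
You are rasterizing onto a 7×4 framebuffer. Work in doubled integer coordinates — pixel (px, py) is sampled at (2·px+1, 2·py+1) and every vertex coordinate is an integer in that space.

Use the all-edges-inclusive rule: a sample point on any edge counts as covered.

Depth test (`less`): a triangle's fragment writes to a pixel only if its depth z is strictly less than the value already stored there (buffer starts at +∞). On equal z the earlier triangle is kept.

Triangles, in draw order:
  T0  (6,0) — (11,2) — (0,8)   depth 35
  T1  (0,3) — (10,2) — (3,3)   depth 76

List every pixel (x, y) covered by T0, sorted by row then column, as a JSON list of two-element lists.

T0:
  2·area = 52
  edge (6, 0)→(11, 2): d=(5,2) inclusive
  edge (11, 2)→(0, 8): d=(-11,6) inclusive
  edge (0, 8)→(6, 0): d=(6,-8) inclusive
    (3,0)@(7, 1): e=[3,35,14] → █
    (4,0)@(9, 1): e=[-1,23,30] → ·
    (2,1)@(5, 3): e=[17,25,10] → █
    (4,1)@(9, 3): e=[9,1,42] → █
    (5,1)@(11, 3): e=[5,-11,58] → ·
    (1,2)@(3, 5): e=[31,15,6] → █
    (3,2)@(7, 5): e=[23,-9,38] → ·
    (4,2)@(9, 5): e=[19,-21,54] → ·
    (0,3)@(1, 7): e=[45,5,2] → █
    (1,3)@(3, 7): e=[41,-7,18] → ·
    (2,3)@(5, 7): e=[37,-19,34] → ·
  covered (7 px):
    · · · █ · · ·
    · · █ █ █ · ·
    · █ █ · · · ·
    █ · · · · · ·
T1:
  2·area = 3
  edge (0, 3)→(10, 2): d=(10,-1) inclusive
  edge (10, 2)→(3, 3): d=(-7,1) inclusive
  edge (3, 3)→(0, 3): d=(-3,0) inclusive
    (0,1)@(1, 3): e=[1,2,0] → █  [on edge]
    (1,1)@(3, 3): e=[3,0,0] → █  [on edge]
    (2,1)@(5, 3): e=[5,-2,0] → ·  [on edge]
    (3,1)@(7, 3): e=[7,-4,0] → ·  [on edge]
    (4,1)@(9, 3): e=[9,-6,0] → ·  [on edge]
    (5,1)@(11, 3): e=[11,-8,0] → ·  [on edge]
    (6,1)@(13, 3): e=[13,-10,0] → ·  [on edge]
    (0,2)@(1, 5): e=[21,-12,-6] → ·
    (1,2)@(3, 5): e=[23,-14,-6] → ·
  covered (2 px):
    · · · · · · ·
    █ █ · · · · ·
    · · · · · · ·
    · · · · · · ·

Final: [[3,0],[2,1],[3,1],[4,1],[1,2],[2,2],[0,3]]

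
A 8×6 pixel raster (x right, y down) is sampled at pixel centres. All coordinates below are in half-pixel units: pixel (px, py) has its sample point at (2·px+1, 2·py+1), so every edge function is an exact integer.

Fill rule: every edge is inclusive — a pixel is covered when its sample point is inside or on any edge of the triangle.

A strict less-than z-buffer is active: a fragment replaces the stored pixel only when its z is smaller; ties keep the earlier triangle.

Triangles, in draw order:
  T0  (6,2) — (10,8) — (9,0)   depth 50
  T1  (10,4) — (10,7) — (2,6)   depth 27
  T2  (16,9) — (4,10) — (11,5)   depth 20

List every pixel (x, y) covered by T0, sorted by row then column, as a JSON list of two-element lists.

T0:
  2·area = 26  (B↔C swapped to make it positive)
  edge (6, 2)→(9, 0): d=(3,-2) inclusive
  edge (9, 0)→(10, 8): d=(1,8) inclusive
  edge (10, 8)→(6, 2): d=(-4,-6) inclusive
    (4,0)@(9, 1): e=[3,1,22] → X
    (5,0)@(11, 1): e=[7,-15,34] → .
    (3,1)@(7, 3): e=[5,19,2] → X
    (5,1)@(11, 3): e=[13,-13,26] → .
    (3,2)@(7, 5): e=[11,21,-6] → .
    (4,2)@(9, 5): e=[15,5,6] → X
    (5,2)@(11, 5): e=[19,-11,18] → .
    (4,3)@(9, 7): e=[21,7,-2] → .
  covered (4 px):
    . . . . X . . .
    . . . X X . . .
    . . . . X . . .
    . . . . . . . .
    . . . . . . . .
    . . . . . . . .
T1:
  2·area = 24
  edge (10, 4)→(10, 7): d=(0,3) inclusive
  edge (10, 7)→(2, 6): d=(-8,-1) inclusive
  edge (2, 6)→(10, 4): d=(8,-2) inclusive
    (3,2)@(7, 5): e=[9,13,2] → X
    (4,2)@(9, 5): e=[3,15,6] → X
    (5,2)@(11, 5): e=[-3,17,10] → .
    (3,3)@(7, 7): e=[9,-3,18] → .
    (4,3)@(9, 7): e=[3,-1,22] → .
  covered (2 px):
    . . . . . . . .
    . . . . . . . .
    . . . X X . . .
    . . . . . . . .
    . . . . . . . .
    . . . . . . . .
T2:
  2·area = 53
  edge (16, 9)→(4, 10): d=(-12,1) inclusive
  edge (4, 10)→(11, 5): d=(7,-5) inclusive
  edge (11, 5)→(16, 9): d=(5,4) inclusive
    (5,2)@(11, 5): e=[53,0,0] → X  [on edge]
    (6,2)@(13, 5): e=[51,10,-8] → .
    (4,3)@(9, 7): e=[31,4,18] → X
    (6,3)@(13, 7): e=[27,24,2] → X
    (7,3)@(15, 7): e=[25,34,-6] → .
    (3,4)@(7, 9): e=[9,8,36] → X
    (7,4)@(15, 9): e=[1,48,4] → X
    (3,5)@(7, 11): e=[-15,22,46] → .
    (4,5)@(9, 11): e=[-17,32,38] → .
    (5,5)@(11, 11): e=[-19,42,30] → .
    (6,5)@(13, 11): e=[-21,52,22] → .
    (7,5)@(15, 11): e=[-23,62,14] → .
  covered (9 px):
    . . . . . . . .
    . . . . . . . .
    . . . . . X . .
    . . . . X X X .
    . . . X X X X X
    . . . . . . . .

Final: [[4,0],[3,1],[4,1],[4,2]]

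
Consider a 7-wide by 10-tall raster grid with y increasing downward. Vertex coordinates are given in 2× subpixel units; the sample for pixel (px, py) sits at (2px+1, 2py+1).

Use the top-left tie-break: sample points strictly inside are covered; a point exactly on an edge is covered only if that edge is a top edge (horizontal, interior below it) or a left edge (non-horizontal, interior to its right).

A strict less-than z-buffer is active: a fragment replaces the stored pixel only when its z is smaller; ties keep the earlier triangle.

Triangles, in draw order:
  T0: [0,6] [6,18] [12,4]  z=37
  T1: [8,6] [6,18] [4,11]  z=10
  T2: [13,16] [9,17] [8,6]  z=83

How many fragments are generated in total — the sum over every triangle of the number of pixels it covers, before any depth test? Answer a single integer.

T0:
  2·area = 156  (B↔C swapped to make it positive)
  edge (0, 6)→(12, 4): d=(12,-2) top-left  bias=+0
  edge (12, 4)→(6, 18): d=(-6,14) right/bottom  bias=-1
  edge (6, 18)→(0, 6): d=(-6,-12) top-left  bias=+0
    (3,2)@(7, 5): e=[2,64,90] → █
    (4,2)@(9, 5): e=[6,36,114] → █
    (5,2)@(11, 5): e=[10,8,138] → █
    (6,2)@(13, 5): e=[14,-20,162] → ·
    (0,3)@(1, 7): e=[14,136,6] → █
    (1,3)@(3, 7): e=[18,108,30] → █
    (2,3)@(5, 7): e=[22,80,54] → █
    (5,3)@(11, 7): e=[34,-4,126] → ·
    (0,4)@(1, 9): e=[38,124,-6] → ·
    (1,4)@(3, 9): e=[42,96,18] → █
    (5,4)@(11, 9): e=[58,-16,114] → ·
    (1,5)@(3, 11): e=[66,84,6] → █
    (4,5)@(9, 11): e=[78,0,78] → ·  [on edge]
  covered (19 px):
    · · · · · · ·
    · · · · · · ·
    · · · █ █ █ ·
    █ █ █ █ █ · ·
    · █ █ █ █ · ·
    · █ █ █ · · ·
    · · █ █ · · ·
    · · █ █ · · ·
    · · · · · · ·
    · · · · · · ·
T1:
  2·area = 38
  edge (8, 6)→(6, 18): d=(-2,12) right/bottom  bias=-1
  edge (6, 18)→(4, 11): d=(-2,-7) top-left  bias=+0
  edge (4, 11)→(8, 6): d=(4,-5) top-left  bias=+0
    (3,4)@(7, 9): e=[6,25,7] → █
    (4,4)@(9, 9): e=[-18,39,17] → ·
    (2,5)@(5, 11): e=[26,7,5] → █
    (4,5)@(9, 11): e=[-22,35,25] → ·
    (2,6)@(5, 13): e=[22,3,13] → █
    (3,6)@(7, 13): e=[-2,17,23] → ·
    (2,7)@(5, 15): e=[18,-1,21] → ·
  covered (4 px):
    · · · · · · ·
    · · · · · · ·
    · · · · · · ·
    · · · · · · ·
    · · · █ · · ·
    · · █ █ · · ·
    · · █ · · · ·
    · · · · · · ·
    · · · · · · ·
    · · · · · · ·
T2:
  2·area = 45
  edge (13, 16)→(9, 17): d=(-4,1) right/bottom  bias=-1
  edge (9, 17)→(8, 6): d=(-1,-11) top-left  bias=+0
  edge (8, 6)→(13, 16): d=(5,10) right/bottom  bias=-1
    (4,4)@(9, 9): e=[32,8,5] → █
    (5,4)@(11, 9): e=[30,30,-15] → ·
    (4,5)@(9, 11): e=[24,6,15] → █
    (5,5)@(11, 11): e=[22,28,-5] → ·
    (4,6)@(9, 13): e=[16,4,25] → █
    (5,6)@(11, 13): e=[14,26,5] → █
    (6,6)@(13, 13): e=[12,48,-15] → ·
    (4,7)@(9, 15): e=[8,2,35] → █
    (6,7)@(13, 15): e=[4,46,-5] → ·
    (4,8)@(9, 17): e=[0,0,45] → ·  [on edge]
    (5,8)@(11, 17): e=[-2,22,25] → ·
    (0,9)@(1, 19): e=[0,-90,135] → ·  [on edge]
  covered (6 px):
    · · · · · · ·
    · · · · · · ·
    · · · · · · ·
    · · · · · · ·
    · · · · █ · ·
    · · · · █ · ·
    · · · · █ █ ·
    · · · · █ █ ·
    · · · · · · ·
    · · · · · · ·

Final: 29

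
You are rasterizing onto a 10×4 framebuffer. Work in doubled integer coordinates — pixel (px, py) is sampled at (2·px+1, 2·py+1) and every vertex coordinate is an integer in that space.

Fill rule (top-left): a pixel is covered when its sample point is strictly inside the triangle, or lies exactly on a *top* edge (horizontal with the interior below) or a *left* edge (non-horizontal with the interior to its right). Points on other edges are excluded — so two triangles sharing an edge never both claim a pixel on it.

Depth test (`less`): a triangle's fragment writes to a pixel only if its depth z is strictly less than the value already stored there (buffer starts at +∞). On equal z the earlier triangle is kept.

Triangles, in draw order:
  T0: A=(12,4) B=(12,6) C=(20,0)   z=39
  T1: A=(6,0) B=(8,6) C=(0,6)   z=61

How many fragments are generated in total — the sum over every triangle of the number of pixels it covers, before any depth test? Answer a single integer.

T0:
  2·area = 16  (B↔C swapped to make it positive)
  edge (12, 4)→(20, 0): d=(8,-4) top-left  bias=+0
  edge (20, 0)→(12, 6): d=(-8,6) right/bottom  bias=-1
  edge (12, 6)→(12, 4): d=(0,-2) top-left  bias=+0
    (7,1)@(15, 3): e=[4,6,6] → #
    (8,1)@(17, 3): e=[12,-6,10] → ·
    (6,2)@(13, 5): e=[12,2,2] → #
    (7,2)@(15, 5): e=[20,-10,6] → ·
    (6,3)@(13, 7): e=[28,-14,2] → ·
  covered (2 px):
    · · · · · · · · · ·
    · · · · · · · # · ·
    · · · · · · # · · ·
    · · · · · · · · · ·
T1:
  2·area = 48
  edge (6, 0)→(8, 6): d=(2,6) right/bottom  bias=-1
  edge (8, 6)→(0, 6): d=(-8,0) right/bottom  bias=-1
  edge (0, 6)→(6, 0): d=(6,-6) top-left  bias=+0
    (2,0)@(5, 1): e=[8,40,0] → #  [on edge]
    (3,0)@(7, 1): e=[-4,40,12] → ·
    (1,1)@(3, 3): e=[24,24,0] → #  [on edge]
    (3,1)@(7, 3): e=[0,24,24] → ·  [on edge]
    (0,2)@(1, 5): e=[40,8,0] → #  [on edge]
    (3,2)@(7, 5): e=[4,8,36] → #
    (4,2)@(9, 5): e=[-8,8,48] → ·
    (0,3)@(1, 7): e=[44,-8,12] → ·
    (1,3)@(3, 7): e=[32,-8,24] → ·
    (2,3)@(5, 7): e=[20,-8,36] → ·
    (3,3)@(7, 7): e=[8,-8,48] → ·
  covered (7 px):
    · · # · · · · · · ·
    · # # · · · · · · ·
    # # # # · · · · · ·
    · · · · · · · · · ·

Result: 9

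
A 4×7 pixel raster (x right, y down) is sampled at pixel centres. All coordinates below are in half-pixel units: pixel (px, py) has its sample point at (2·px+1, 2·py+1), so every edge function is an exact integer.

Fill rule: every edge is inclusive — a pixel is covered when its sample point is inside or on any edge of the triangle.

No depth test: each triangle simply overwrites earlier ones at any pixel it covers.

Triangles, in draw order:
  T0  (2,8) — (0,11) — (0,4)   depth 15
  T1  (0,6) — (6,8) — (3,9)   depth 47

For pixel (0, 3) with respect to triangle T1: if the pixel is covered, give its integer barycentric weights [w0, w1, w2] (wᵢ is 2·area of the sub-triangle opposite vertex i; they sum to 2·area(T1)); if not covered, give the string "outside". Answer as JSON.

T0:
  2·area = 14
  edge (2, 8)→(0, 11): d=(-2,3) inclusive
  edge (0, 11)→(0, 4): d=(0,-7) inclusive
  edge (0, 4)→(2, 8): d=(2,4) inclusive
    (0,3)@(1, 7): e=[5,7,2] → █
    (1,3)@(3, 7): e=[-1,21,-6] → ·
    (0,4)@(1, 9): e=[1,7,6] → █
    (1,4)@(3, 9): e=[-5,21,-2] → ·
    (0,5)@(1, 11): e=[-3,7,10] → ·
  covered (2 px):
    · · · ·
    · · · ·
    · · · ·
    █ · · ·
    █ · · ·
    · · · ·
    · · · ·
T1:
  2·area = 12
  edge (0, 6)→(6, 8): d=(6,2) inclusive
  edge (6, 8)→(3, 9): d=(-3,1) inclusive
  edge (3, 9)→(0, 6): d=(-3,-3) inclusive
    (0,3)@(1, 7): e=[4,8,0] → █  [on edge]
    (1,3)@(3, 7): e=[0,6,6] → █  [on edge]
    (2,3)@(5, 7): e=[-4,4,12] → ·
    (0,4)@(1, 9): e=[16,2,-6] → ·
    (1,4)@(3, 9): e=[12,0,0] → █  [on edge]
    (2,4)@(5, 9): e=[8,-2,6] → ·
    (1,5)@(3, 11): e=[24,-6,-6] → ·
    (2,5)@(5, 11): e=[20,-8,0] → ·  [on edge]
    (3,6)@(7, 13): e=[28,-16,0] → ·  [on edge]
  covered (3 px):
    · · · ·
    · · · ·
    · · · ·
    █ █ · ·
    · █ · ·
    · · · ·
    · · · ·

Final: [8,0,4]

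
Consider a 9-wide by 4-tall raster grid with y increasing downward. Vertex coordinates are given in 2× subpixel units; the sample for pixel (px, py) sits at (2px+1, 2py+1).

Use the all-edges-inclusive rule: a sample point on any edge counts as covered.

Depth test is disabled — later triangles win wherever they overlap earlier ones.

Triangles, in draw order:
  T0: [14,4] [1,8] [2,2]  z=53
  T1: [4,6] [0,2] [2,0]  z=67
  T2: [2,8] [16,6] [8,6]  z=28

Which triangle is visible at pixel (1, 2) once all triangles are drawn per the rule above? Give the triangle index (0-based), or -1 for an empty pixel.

T0:
  2·area = 74
  edge (14, 4)→(1, 8): d=(-13,4) inclusive
  edge (1, 8)→(2, 2): d=(1,-6) inclusive
  edge (2, 2)→(14, 4): d=(12,2) inclusive
    (1,1)@(3, 3): e=[57,7,10] → X
    (2,1)@(5, 3): e=[49,19,6] → X
    (3,1)@(7, 3): e=[41,31,2] → X
    (4,1)@(9, 3): e=[33,43,-2] → .
    (1,2)@(3, 5): e=[31,9,34] → X
    (4,2)@(9, 5): e=[7,45,22] → X
    (5,2)@(11, 5): e=[-1,57,18] → .
    (1,3)@(3, 7): e=[5,11,58] → X
    (2,3)@(5, 7): e=[-3,23,54] → .
    (3,3)@(7, 7): e=[-11,35,50] → .
    (4,3)@(9, 7): e=[-19,47,46] → .
  covered (8 px):
    . . . . . . . . .
    . X X X . . . . .
    . X X X X . . . .
    . X . . . . . . .
T1:
  2·area = 16
  edge (4, 6)→(0, 2): d=(-4,-4) inclusive
  edge (0, 2)→(2, 0): d=(2,-2) inclusive
  edge (2, 0)→(4, 6): d=(2,6) inclusive
    (0,0)@(1, 1): e=[8,0,8] → X  [on edge]
    (1,0)@(3, 1): e=[16,4,-4] → .
    (0,1)@(1, 3): e=[0,4,12] → X  [on edge]
    (1,1)@(3, 3): e=[8,8,0] → X  [on edge]
    (2,1)@(5, 3): e=[16,12,-12] → .
    (0,2)@(1, 5): e=[-8,8,16] → .
    (1,2)@(3, 5): e=[0,12,4] → X  [on edge]
    (2,2)@(5, 5): e=[8,16,-8] → .
    (1,3)@(3, 7): e=[-8,16,8] → .
    (2,3)@(5, 7): e=[0,20,-4] → .  [on edge]
  covered (4 px):
    X . . . . . . . .
    X X . . . . . . .
    . X . . . . . . .
    . . . . . . . . .
T2:
  2·area = 16  (B↔C swapped to make it positive)
  edge (2, 8)→(8, 6): d=(6,-2) inclusive
  edge (8, 6)→(16, 6): d=(8,0) inclusive
  edge (16, 6)→(2, 8): d=(-14,2) inclusive
    (8,1)@(17, 3): e=[0,-24,40] → .  [on edge]
    (5,2)@(11, 5): e=[0,-8,24] → .  [on edge]
    (2,3)@(5, 7): e=[0,8,8] → X  [on edge]
    (3,3)@(7, 7): e=[4,8,4] → X
    (4,3)@(9, 7): e=[8,8,0] → X  [on edge]
    (5,3)@(11, 7): e=[12,8,-4] → .
  covered (3 px):
    . . . . . . . . .
    . . . . . . . . .
    . . . . . . . . .
    . . X X X . . . .

Z-buffer (winner per pixel, '.' = empty):
  1 . . . . . . . .
  1 1 0 0 . . . . .
  . 1 0 0 0 . . . .
  . 0 2 2 2 . . . .

Result: 1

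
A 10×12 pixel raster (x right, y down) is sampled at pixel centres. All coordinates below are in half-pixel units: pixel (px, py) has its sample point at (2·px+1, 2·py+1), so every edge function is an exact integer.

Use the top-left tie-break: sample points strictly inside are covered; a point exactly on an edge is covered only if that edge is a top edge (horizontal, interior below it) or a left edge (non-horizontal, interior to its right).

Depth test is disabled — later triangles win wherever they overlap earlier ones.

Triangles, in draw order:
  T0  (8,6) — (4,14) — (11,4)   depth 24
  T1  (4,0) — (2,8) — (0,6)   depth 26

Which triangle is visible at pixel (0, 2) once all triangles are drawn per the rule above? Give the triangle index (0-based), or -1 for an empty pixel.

T0:
  2·area = 16  (B↔C swapped to make it positive)
  edge (8, 6)→(11, 4): d=(3,-2) top-left  bias=+0
  edge (11, 4)→(4, 14): d=(-7,10) right/bottom  bias=-1
  edge (4, 14)→(8, 6): d=(4,-8) top-left  bias=+0
    (3,4)@(7, 9): e=[7,5,4] → X
    (4,4)@(9, 9): e=[11,-15,20] → .
    (3,5)@(7, 11): e=[13,-9,12] → .
  covered (1 px):
    . . . . . . . . . .
    . . . . . . . . . .
    . . . . . . . . . .
    . . . . . . . . . .
    . . . X . . . . . .
    . . . . . . . . . .
    . . . . . . . . . .
    . . . . . . . . . .
    . . . . . . . . . .
    . . . . . . . . . .
    . . . . . . . . . .
    . . . . . . . . . .
T1:
  2·area = 20
  edge (4, 0)→(2, 8): d=(-2,8) right/bottom  bias=-1
  edge (2, 8)→(0, 6): d=(-2,-2) top-left  bias=+0
  edge (0, 6)→(4, 0): d=(4,-6) top-left  bias=+0
    (1,1)@(3, 3): e=[2,12,6] → X
    (2,1)@(5, 3): e=[-14,16,18] → .
    (0,2)@(1, 5): e=[14,4,2] → X
    (1,2)@(3, 5): e=[-2,8,14] → .
    (0,3)@(1, 7): e=[10,0,10] → X  [on edge]
    (1,3)@(3, 7): e=[-6,4,22] → .
    (0,4)@(1, 9): e=[6,-4,18] → .
    (1,4)@(3, 9): e=[-10,0,30] → .  [on edge]
    (2,5)@(5, 11): e=[-30,0,50] → .  [on edge]
    (3,6)@(7, 13): e=[-50,0,70] → .  [on edge]
    (4,7)@(9, 15): e=[-70,0,90] → .  [on edge]
    (5,8)@(11, 17): e=[-90,0,110] → .  [on edge]
    (6,9)@(13, 19): e=[-110,0,130] → .  [on edge]
    (7,10)@(15, 21): e=[-130,0,150] → .  [on edge]
    (8,11)@(17, 23): e=[-150,0,170] → .  [on edge]
  covered (3 px):
    . . . . . . . . . .
    . X . . . . . . . .
    X . . . . . . . . .
    X . . . . . . . . .
    . . . . . . . . . .
    . . . . . . . . . .
    . . . . . . . . . .
    . . . . . . . . . .
    . . . . . . . . . .
    . . . . . . . . . .
    . . . . . . . . . .
    . . . . . . . . . .

Z-buffer (winner per pixel, '.' = empty):
  . . . . . . . . . .
  . 1 . . . . . . . .
  1 . . . . . . . . .
  1 . . . . . . . . .
  . . . 0 . . . . . .
  . . . . . . . . . .
  . . . . . . . . . .
  . . . . . . . . . .
  . . . . . . . . . .
  . . . . . . . . . .
  . . . . . . . . . .
  . . . . . . . . . .

Result: 1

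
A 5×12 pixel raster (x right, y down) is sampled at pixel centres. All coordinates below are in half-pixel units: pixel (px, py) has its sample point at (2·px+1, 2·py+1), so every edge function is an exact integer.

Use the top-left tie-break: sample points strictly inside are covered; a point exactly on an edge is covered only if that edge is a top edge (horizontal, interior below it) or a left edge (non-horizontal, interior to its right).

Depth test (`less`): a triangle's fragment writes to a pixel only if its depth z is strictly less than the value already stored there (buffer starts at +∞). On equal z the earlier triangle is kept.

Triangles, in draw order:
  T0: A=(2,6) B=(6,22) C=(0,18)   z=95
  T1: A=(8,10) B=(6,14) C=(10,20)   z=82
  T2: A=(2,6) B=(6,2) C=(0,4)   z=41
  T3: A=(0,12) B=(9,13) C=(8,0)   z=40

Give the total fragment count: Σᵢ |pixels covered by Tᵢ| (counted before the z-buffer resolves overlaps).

T0:
  2·area = 80
  edge (2, 6)→(6, 22): d=(4,16) right/bottom  bias=-1
  edge (6, 22)→(0, 18): d=(-6,-4) top-left  bias=+0
  edge (0, 18)→(2, 6): d=(2,-12) top-left  bias=+0
    (1,5)@(3, 11): e=[4,54,22] → #
    (2,5)@(5, 11): e=[-28,62,46] → ·
    (0,6)@(1, 13): e=[44,34,2] → #
    (2,6)@(5, 13): e=[-20,50,50] → ·
    (0,7)@(1, 15): e=[52,22,6] → #
    (2,7)@(5, 15): e=[-12,38,54] → ·
    (0,8)@(1, 17): e=[60,10,10] → #
    (2,8)@(5, 17): e=[-4,26,58] → ·
    (0,9)@(1, 19): e=[68,-2,14] → ·
    (1,9)@(3, 19): e=[36,6,38] → #
    (2,9)@(5, 19): e=[4,14,62] → #
    (3,9)@(7, 19): e=[-28,22,86] → ·
  covered (10 px):
    · · · · ·
    · · · · ·
    · · · · ·
    · · · · ·
    · · · · ·
    · # · · ·
    # # · · ·
    # # · · ·
    # # · · ·
    · # # · ·
    · · # · ·
    · · · · ·
T1:
  2·area = 28  (B↔C swapped to make it positive)
  edge (8, 10)→(10, 20): d=(2,10) right/bottom  bias=-1
  edge (10, 20)→(6, 14): d=(-4,-6) top-left  bias=+0
  edge (6, 14)→(8, 10): d=(2,-4) top-left  bias=+0
    (3,2)@(7, 5): e=[0,42,-14] → ·  [on edge]
    (3,6)@(7, 13): e=[16,10,2] → #
    (4,6)@(9, 13): e=[-4,22,10] → ·
    (3,7)@(7, 15): e=[20,2,6] → #
    (4,7)@(9, 15): e=[0,14,14] → ·  [on edge]
    (3,8)@(7, 17): e=[24,-6,10] → ·
    (4,8)@(9, 17): e=[4,6,18] → #
    (4,9)@(9, 19): e=[8,-2,22] → ·
  covered (3 px):
    · · · · ·
    · · · · ·
    · · · · ·
    · · · · ·
    · · · · ·
    · · · · ·
    · · · # ·
    · · · # ·
    · · · · #
    · · · · ·
    · · · · ·
    · · · · ·
T2:
  2·area = 16  (B↔C swapped to make it positive)
  edge (2, 6)→(0, 4): d=(-2,-2) top-left  bias=+0
  edge (0, 4)→(6, 2): d=(6,-2) top-left  bias=+0
  edge (6, 2)→(2, 6): d=(-4,4) right/bottom  bias=-1
    (3,0)@(7, 1): e=[20,-4,0] → ·  [on edge]
    (4,0)@(9, 1): e=[24,0,-8] → ·  [on edge]
    (1,1)@(3, 3): e=[8,0,8] → #  [on edge]
    (2,1)@(5, 3): e=[12,4,0] → ·  [on edge]
    (0,2)@(1, 5): e=[0,8,8] → #  [on edge]
    (1,2)@(3, 5): e=[4,12,0] → ·  [on edge]
    (0,3)@(1, 7): e=[-4,20,0] → ·  [on edge]
    (1,3)@(3, 7): e=[0,24,-8] → ·  [on edge]
    (2,4)@(5, 9): e=[0,40,-24] → ·  [on edge]
    (3,5)@(7, 11): e=[0,56,-40] → ·  [on edge]
    (4,6)@(9, 13): e=[0,72,-56] → ·  [on edge]
  covered (2 px):
    · · · · ·
    · # · · ·
    # · · · ·
    · · · · ·
    · · · · ·
    · · · · ·
    · · · · ·
    · · · · ·
    · · · · ·
    · · · · ·
    · · · · ·
    · · · · ·
T3:
  2·area = 116  (B↔C swapped to make it positive)
  edge (0, 12)→(8, 0): d=(8,-12) top-left  bias=+0
  edge (8, 0)→(9, 13): d=(1,13) right/bottom  bias=-1
  edge (9, 13)→(0, 12): d=(-9,-1) top-left  bias=+0
    (3,1)@(7, 3): e=[12,16,88] → #
    (4,1)@(9, 3): e=[36,-10,90] → ·
    (2,2)@(5, 5): e=[4,44,68] → #
    (4,2)@(9, 5): e=[52,-8,72] → ·
    (2,3)@(5, 7): e=[20,46,50] → #
    (4,3)@(9, 7): e=[68,-6,54] → ·
    (1,4)@(3, 9): e=[12,74,30] → #
    (4,4)@(9, 9): e=[84,-4,36] → ·
    (0,5)@(1, 11): e=[4,102,10] → #
    (4,5)@(9, 11): e=[100,-2,18] → ·
    (0,6)@(1, 13): e=[20,104,-8] → ·
    (1,6)@(3, 13): e=[44,78,-6] → ·
    (4,6)@(9, 13): e=[116,0,0] → ·  [on edge]
  covered (12 px):
    · · · · ·
    · · · # ·
    · · # # ·
    · · # # ·
    · # # # ·
    # # # # ·
    · · · · ·
    · · · · ·
    · · · · ·
    · · · · ·
    · · · · ·
    · · · · ·

Final: 27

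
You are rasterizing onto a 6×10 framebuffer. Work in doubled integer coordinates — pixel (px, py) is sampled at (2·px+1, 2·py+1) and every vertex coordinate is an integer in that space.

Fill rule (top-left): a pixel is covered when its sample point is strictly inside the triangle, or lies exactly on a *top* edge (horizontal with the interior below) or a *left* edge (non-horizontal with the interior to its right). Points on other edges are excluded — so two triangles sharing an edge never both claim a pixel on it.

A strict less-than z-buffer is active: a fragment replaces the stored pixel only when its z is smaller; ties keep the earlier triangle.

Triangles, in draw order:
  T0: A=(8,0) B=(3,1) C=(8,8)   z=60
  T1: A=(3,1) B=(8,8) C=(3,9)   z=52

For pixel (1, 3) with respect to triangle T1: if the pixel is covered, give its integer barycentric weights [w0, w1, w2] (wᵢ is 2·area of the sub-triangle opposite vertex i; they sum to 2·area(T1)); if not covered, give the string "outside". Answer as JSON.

T0:
  2·area = 40  (B↔C swapped to make it positive)
  edge (8, 0)→(8, 8): d=(0,8) right/bottom  bias=-1
  edge (8, 8)→(3, 1): d=(-5,-7) top-left  bias=+0
  edge (3, 1)→(8, 0): d=(5,-1) top-left  bias=+0
    (1,0)@(3, 1): e=[40,0,0] → █  [on edge]
    (2,0)@(5, 1): e=[24,14,2] → █
    (3,0)@(7, 1): e=[8,28,4] → █
    (4,0)@(9, 1): e=[-8,42,6] → ·
    (1,1)@(3, 3): e=[40,-10,10] → ·
    (2,1)@(5, 3): e=[24,4,12] → █
    (4,1)@(9, 3): e=[-8,32,16] → ·
    (2,2)@(5, 5): e=[24,-6,22] → ·
    (3,2)@(7, 5): e=[8,8,24] → █
    (4,2)@(9, 5): e=[-8,22,26] → ·
    (3,3)@(7, 7): e=[8,-2,34] → ·
  covered (6 px):
    · █ █ █ · ·
    · · █ █ · ·
    · · · █ · ·
    · · · · · ·
    · · · · · ·
    · · · · · ·
    · · · · · ·
    · · · · · ·
    · · · · · ·
    · · · · · ·
T1:
  2·area = 40
  edge (3, 1)→(8, 8): d=(5,7) right/bottom  bias=-1
  edge (8, 8)→(3, 9): d=(-5,1) right/bottom  bias=-1
  edge (3, 9)→(3, 1): d=(0,-8) top-left  bias=+0
    (1,0)@(3, 1): e=[0,40,0] → ·  [on edge]
    (1,1)@(3, 3): e=[10,30,0] → █  [on edge]
    (2,1)@(5, 3): e=[-4,28,16] → ·
    (1,2)@(3, 5): e=[20,20,0] → █  [on edge]
    (2,2)@(5, 5): e=[6,18,16] → █
    (3,2)@(7, 5): e=[-8,16,32] → ·
    (1,3)@(3, 7): e=[30,10,0] → █  [on edge]
    (3,3)@(7, 7): e=[2,6,32] → █
    (4,3)@(9, 7): e=[-12,4,48] → ·
    (1,4)@(3, 9): e=[40,0,0] → ·  [on edge]
    (2,4)@(5, 9): e=[26,-2,16] → ·
    (3,4)@(7, 9): e=[12,-4,32] → ·
    (1,5)@(3, 11): e=[50,-10,0] → ·  [on edge]
    (1,6)@(3, 13): e=[60,-20,0] → ·  [on edge]
    (1,7)@(3, 15): e=[70,-30,0] → ·  [on edge]
    (1,8)@(3, 17): e=[80,-40,0] → ·  [on edge]
    (1,9)@(3, 19): e=[90,-50,0] → ·  [on edge]
  covered (6 px):
    · · · · · ·
    · █ · · · ·
    · █ █ · · ·
    · █ █ █ · ·
    · · · · · ·
    · · · · · ·
    · · · · · ·
    · · · · · ·
    · · · · · ·
    · · · · · ·

Result: [10,0,30]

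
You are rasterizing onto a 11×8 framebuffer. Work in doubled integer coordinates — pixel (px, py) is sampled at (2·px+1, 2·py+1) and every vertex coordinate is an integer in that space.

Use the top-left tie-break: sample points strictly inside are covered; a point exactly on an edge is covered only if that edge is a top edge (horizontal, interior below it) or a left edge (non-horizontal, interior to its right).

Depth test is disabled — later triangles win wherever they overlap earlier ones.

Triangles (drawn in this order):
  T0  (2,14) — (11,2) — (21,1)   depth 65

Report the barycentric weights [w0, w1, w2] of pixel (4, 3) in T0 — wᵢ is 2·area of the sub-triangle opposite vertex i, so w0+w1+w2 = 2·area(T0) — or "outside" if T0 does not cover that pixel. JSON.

T0:
  2·area = 111
  edge (2, 14)→(11, 2): d=(9,-12) top-left  bias=+0
  edge (11, 2)→(21, 1): d=(10,-1) top-left  bias=+0
  edge (21, 1)→(2, 14): d=(-19,13) right/bottom  bias=-1
    (10,0)@(21, 1): e=[111,0,0] → .  [on edge]
    (0,1)@(1, 3): e=[-111,0,222] → .  [on edge]
    (5,1)@(11, 3): e=[9,10,92] → X
    (6,1)@(13, 3): e=[33,12,66] → X
    (7,1)@(15, 3): e=[57,14,40] → X
    (8,1)@(17, 3): e=[81,16,14] → X
    (9,1)@(19, 3): e=[105,18,-12] → .
    (4,2)@(9, 5): e=[3,28,80] → X
    (8,2)@(17, 5): e=[99,36,-24] → .
    (4,3)@(9, 7): e=[21,48,42] → X
    (6,3)@(13, 7): e=[69,52,-10] → .
    (7,3)@(15, 7): e=[93,54,-36] → .
  covered (14 px):
    . . . . . . . . . . .
    . . . . . X X X X . .
    . . . . X X X X . . .
    . . . . X X . . . . .
    . . . X X . . . . . .
    . . X . . . . . . . .
    . X . . . . . . . . .
    . . . . . . . . . . .

Answer: [48,42,21]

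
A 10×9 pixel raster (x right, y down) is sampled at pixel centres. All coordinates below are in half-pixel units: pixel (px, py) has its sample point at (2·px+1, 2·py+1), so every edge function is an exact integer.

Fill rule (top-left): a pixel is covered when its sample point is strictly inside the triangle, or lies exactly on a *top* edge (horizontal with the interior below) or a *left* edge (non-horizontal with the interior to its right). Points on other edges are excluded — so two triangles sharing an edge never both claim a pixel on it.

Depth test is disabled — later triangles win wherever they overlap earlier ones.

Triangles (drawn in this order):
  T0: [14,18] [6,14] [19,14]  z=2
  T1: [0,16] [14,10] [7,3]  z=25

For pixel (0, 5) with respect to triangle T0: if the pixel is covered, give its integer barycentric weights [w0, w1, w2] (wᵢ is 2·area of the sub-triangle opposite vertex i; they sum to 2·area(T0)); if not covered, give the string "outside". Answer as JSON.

T0:
  2·area = 52
  edge (14, 18)→(6, 14): d=(-8,-4) top-left  bias=+0
  edge (6, 14)→(19, 14): d=(13,0) top-left  bias=+0
  edge (19, 14)→(14, 18): d=(-5,4) right/bottom  bias=-1
    (4,7)@(9, 15): e=[4,13,35] → #
    (5,7)@(11, 15): e=[12,13,27] → #
    (6,7)@(13, 15): e=[20,13,19] → #
    (7,7)@(15, 15): e=[28,13,11] → #
    (8,7)@(17, 15): e=[36,13,3] → #
    (9,7)@(19, 15): e=[44,13,-5] → ·
    (4,8)@(9, 17): e=[-12,39,25] → ·
    (5,8)@(11, 17): e=[-4,39,17] → ·
    (6,8)@(13, 17): e=[4,39,9] → #
    (8,8)@(17, 17): e=[20,39,-7] → ·
  covered (7 px):
    · · · · · · · · · ·
    · · · · · · · · · ·
    · · · · · · · · · ·
    · · · · · · · · · ·
    · · · · · · · · · ·
    · · · · · · · · · ·
    · · · · · · · · · ·
    · · · · # # # # # ·
    · · · · · · # # · ·
T1:
  2·area = 140  (B↔C swapped to make it positive)
  edge (0, 16)→(7, 3): d=(7,-13) top-left  bias=+0
  edge (7, 3)→(14, 10): d=(7,7) right/bottom  bias=-1
  edge (14, 10)→(0, 16): d=(-14,6) right/bottom  bias=-1
    (2,0)@(5, 1): e=[-40,0,180] → ·  [on edge]
    (3,1)@(7, 3): e=[0,0,140] → ·  [on edge]
    (3,2)@(7, 5): e=[14,14,112] → #
    (4,2)@(9, 5): e=[40,0,100] → ·  [on edge]
    (2,3)@(5, 7): e=[2,42,96] → #
    (4,3)@(9, 7): e=[54,14,72] → #
    (5,3)@(11, 7): e=[80,0,60] → ·  [on edge]
    (2,4)@(5, 9): e=[16,56,68] → #
    (5,4)@(11, 9): e=[94,14,32] → #
    (6,4)@(13, 9): e=[120,0,20] → ·  [on edge]
    (1,5)@(3, 11): e=[4,84,52] → #
    (6,5)@(13, 11): e=[134,14,-8] → ·
    (7,5)@(15, 11): e=[160,0,-20] → ·  [on edge]
    (3,6)@(7, 13): e=[70,70,0] → ·  [on edge]
    (8,6)@(17, 13): e=[200,0,-60] → ·  [on edge]
    (9,7)@(19, 15): e=[240,0,-100] → ·  [on edge]
  covered (16 px):
    · · · · · · · · · ·
    · · · · · · · · · ·
    · · · # · · · · · ·
    · · # # # · · · · ·
    · · # # # # · · · ·
    · # # # # # · · · ·
    · # # · · · · · · ·
    # · · · · · · · · ·
    · · · · · · · · · ·

Answer: "outside"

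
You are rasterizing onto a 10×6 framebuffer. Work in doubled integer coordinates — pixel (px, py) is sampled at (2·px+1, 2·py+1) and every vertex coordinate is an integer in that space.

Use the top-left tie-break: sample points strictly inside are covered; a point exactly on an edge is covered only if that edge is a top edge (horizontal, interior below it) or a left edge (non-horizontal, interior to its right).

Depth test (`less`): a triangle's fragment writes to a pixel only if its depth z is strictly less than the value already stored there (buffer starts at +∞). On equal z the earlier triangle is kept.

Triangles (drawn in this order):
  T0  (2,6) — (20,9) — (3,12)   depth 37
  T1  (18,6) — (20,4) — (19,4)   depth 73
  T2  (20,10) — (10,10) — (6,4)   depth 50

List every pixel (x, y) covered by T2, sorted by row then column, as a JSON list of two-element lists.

T0:
  2·area = 105
  edge (2, 6)→(20, 9): d=(18,3) right/bottom  bias=-1
  edge (20, 9)→(3, 12): d=(-17,3) right/bottom  bias=-1
  edge (3, 12)→(2, 6): d=(-1,-6) top-left  bias=+0
    (1,3)@(3, 7): e=[15,85,5] → #
    (2,3)@(5, 7): e=[9,79,17] → #
    (3,3)@(7, 7): e=[3,73,29] → #
    (4,3)@(9, 7): e=[-3,67,41] → ·
    (1,4)@(3, 9): e=[51,51,3] → #
    (4,4)@(9, 9): e=[33,33,39] → #
    (5,4)@(11, 9): e=[27,27,51] → #
    (6,4)@(13, 9): e=[21,21,63] → #
    (7,4)@(15, 9): e=[15,15,75] → #
    (8,4)@(17, 9): e=[9,9,87] → #
    (9,4)@(19, 9): e=[3,3,99] → #
    (1,5)@(3, 11): e=[87,17,1] → #
  covered (15 px):
    · · · · · · · · · ·
    · · · · · · · · · ·
    · · · · · · · · · ·
    · # # # · · · · · ·
    · # # # # # # # # #
    · # # # · · · · · ·
T1:
  2·area = 2  (B↔C swapped to make it positive)
  edge (18, 6)→(19, 4): d=(1,-2) top-left  bias=+0
  edge (19, 4)→(20, 4): d=(1,0) top-left  bias=+0
  edge (20, 4)→(18, 6): d=(-2,2) right/bottom  bias=-1
    (9,2)@(19, 5): e=[1,1,0] → ·  [on edge]
    (8,3)@(17, 7): e=[-1,3,0] → ·  [on edge]
    (7,4)@(15, 9): e=[-3,5,0] → ·  [on edge]
    (6,5)@(13, 11): e=[-5,7,0] → ·  [on edge]
  covered (0 px):
    · · · · · · · · · ·
    · · · · · · · · · ·
    · · · · · · · · · ·
    · · · · · · · · · ·
    · · · · · · · · · ·
    · · · · · · · · · ·
T2:
  2·area = 60
  edge (20, 10)→(10, 10): d=(-10,0) right/bottom  bias=-1
  edge (10, 10)→(6, 4): d=(-4,-6) top-left  bias=+0
  edge (6, 4)→(20, 10): d=(14,6) right/bottom  bias=-1
    (3,2)@(7, 5): e=[50,2,8] → #
    (4,2)@(9, 5): e=[50,14,-4] → ·
    (3,3)@(7, 7): e=[30,-6,36] → ·
    (4,3)@(9, 7): e=[30,6,24] → #
    (5,3)@(11, 7): e=[30,18,12] → #
    (6,3)@(13, 7): e=[30,30,0] → ·  [on edge]
    (4,4)@(9, 9): e=[10,-2,52] → ·
    (5,4)@(11, 9): e=[10,10,40] → #
    (6,4)@(13, 9): e=[10,22,28] → #
    (7,4)@(15, 9): e=[10,34,16] → #
    (8,4)@(17, 9): e=[10,46,4] → #
    (9,4)@(19, 9): e=[10,58,-8] → ·
  covered (7 px):
    · · · · · · · · · ·
    · · · · · · · · · ·
    · · · # · · · · · ·
    · · · · # # · · · ·
    · · · · · # # # # ·
    · · · · · · · · · ·

Result: [[3,2],[4,3],[5,3],[5,4],[6,4],[7,4],[8,4]]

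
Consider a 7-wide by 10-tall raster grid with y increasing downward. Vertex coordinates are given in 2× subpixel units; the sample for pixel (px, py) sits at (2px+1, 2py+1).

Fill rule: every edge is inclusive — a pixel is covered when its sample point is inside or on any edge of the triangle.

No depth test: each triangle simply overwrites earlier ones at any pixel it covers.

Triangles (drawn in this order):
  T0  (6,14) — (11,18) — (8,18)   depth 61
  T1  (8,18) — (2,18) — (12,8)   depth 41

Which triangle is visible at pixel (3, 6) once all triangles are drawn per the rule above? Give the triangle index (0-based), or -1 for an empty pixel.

T0:
  2·area = 12
  edge (6, 14)→(11, 18): d=(5,4) inclusive
  edge (11, 18)→(8, 18): d=(-3,0) inclusive
  edge (8, 18)→(6, 14): d=(-2,-4) inclusive
    (3,7)@(7, 15): e=[1,9,2] → #
    (4,7)@(9, 15): e=[-7,9,10] → ·
    (3,8)@(7, 17): e=[11,3,-2] → ·
    (4,8)@(9, 17): e=[3,3,6] → #
    (5,8)@(11, 17): e=[-5,3,14] → ·
    (4,9)@(9, 19): e=[13,-3,2] → ·
  covered (2 px):
    · · · · · · ·
    · · · · · · ·
    · · · · · · ·
    · · · · · · ·
    · · · · · · ·
    · · · · · · ·
    · · · · · · ·
    · · · # · · ·
    · · · · # · ·
    · · · · · · ·
T1:
  2·area = 60
  edge (8, 18)→(2, 18): d=(-6,0) inclusive
  edge (2, 18)→(12, 8): d=(10,-10) inclusive
  edge (12, 8)→(8, 18): d=(-4,10) inclusive
    (6,3)@(13, 7): e=[66,0,-6] → ·  [on edge]
    (5,4)@(11, 9): e=[54,0,6] → #  [on edge]
    (6,4)@(13, 9): e=[54,20,-14] → ·
    (4,5)@(9, 11): e=[42,0,18] → #  [on edge]
    (5,5)@(11, 11): e=[42,20,-2] → ·
    (3,6)@(7, 13): e=[30,0,30] → #  [on edge]
    (5,6)@(11, 13): e=[30,40,-10] → ·
    (2,7)@(5, 15): e=[18,0,42] → #  [on edge]
    (5,7)@(11, 15): e=[18,60,-18] → ·
    (1,8)@(3, 17): e=[6,0,54] → #  [on edge]
    (4,8)@(9, 17): e=[6,60,-6] → ·
    (0,9)@(1, 19): e=[-6,0,66] → ·  [on edge]
  covered (10 px):
    · · · · · · ·
    · · · · · · ·
    · · · · · · ·
    · · · · · · ·
    · · · · · # ·
    · · · · # · ·
    · · · # # · ·
    · · # # # · ·
    · # # # · · ·
    · · · · · · ·

Z-buffer (winner per pixel, '.' = empty):
  . . . . . . .
  . . . . . . .
  . . . . . . .
  . . . . . . .
  . . . . . 1 .
  . . . . 1 . .
  . . . 1 1 . .
  . . 1 1 1 . .
  . 1 1 1 0 . .
  . . . . . . .

Answer: 1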